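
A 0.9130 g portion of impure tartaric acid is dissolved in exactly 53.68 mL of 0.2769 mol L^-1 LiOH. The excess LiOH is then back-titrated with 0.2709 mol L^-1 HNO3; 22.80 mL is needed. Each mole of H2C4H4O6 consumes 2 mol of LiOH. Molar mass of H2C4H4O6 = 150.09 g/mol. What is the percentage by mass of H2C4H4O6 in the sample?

71.4%

Total n(LiOH) added = 0.2769 x 0.05368 = 0.01486 mol.
n(HNO3) used = 0.2709 x 0.02280 = 0.006177 mol, which equals the excess n(LiOH).
So n(LiOH) consumed by the sample = 0.01486 - 0.006177 = 0.008687 mol.
n(H2C4H4O6) = 0.008687 / 2 = 0.004344 mol.
mass H2C4H4O6 = 0.004344 x 150.09 = 0.6520 g, so %H2C4H4O6 = 0.6520/0.9130 x 100 = 71.4%.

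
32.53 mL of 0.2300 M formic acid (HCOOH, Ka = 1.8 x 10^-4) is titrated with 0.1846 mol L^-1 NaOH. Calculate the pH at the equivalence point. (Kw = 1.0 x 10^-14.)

n(HCOOH) = 0.2300 x 0.03253 = 0.007482 mol; V(NaOH) at equivalence = 0.007482/0.1846 = 0.04053 L.
At equivalence all the acid is converted to HCOO-; total volume = 0.03253 + 0.04053 = 0.07306 L, so [HCOO-] = 0.007482/0.07306 = 0.1024 M.
Kb = Kw/Ka = 1.0e-14 / 1.8 x 10^-4 = 5.56e-11.
[OH^-] = sqrt(Kb x [HCOO-]) = sqrt(5.56e-11 x 0.1024) = 2.39e-6 M.
pOH = 5.62, so pH = 14.00 - 5.62 = 8.38.

8.38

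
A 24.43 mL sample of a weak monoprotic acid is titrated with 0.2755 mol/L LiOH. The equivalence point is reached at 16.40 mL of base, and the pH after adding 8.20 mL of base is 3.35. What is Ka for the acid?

4.5 x 10^-4

8.20 mL is half of the equivalence volume, so this is the half-equivalence point where [HA] = [A^-].
At half-equivalence pH = pKa, so pKa = 3.35.
Ka = 10^(-3.35) = 4.5 x 10^-4.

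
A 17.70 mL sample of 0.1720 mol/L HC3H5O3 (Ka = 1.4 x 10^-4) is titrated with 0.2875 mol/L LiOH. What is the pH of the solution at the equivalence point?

8.44

n(HC3H5O3) = 0.1720 x 0.01770 = 0.003044 mol; V(LiOH) at equivalence = 0.003044/0.2875 = 0.01059 L.
At equivalence all the acid is converted to C3H5O3-; total volume = 0.01770 + 0.01059 = 0.02829 L, so [C3H5O3-] = 0.003044/0.02829 = 0.1076 M.
Kb = Kw/Ka = 1.0e-14 / 1.4 x 10^-4 = 7.14e-11.
[OH^-] = sqrt(Kb x [C3H5O3-]) = sqrt(7.14e-11 x 0.1076) = 2.77e-6 M.
pOH = 5.56, so pH = 14.00 - 5.56 = 8.44.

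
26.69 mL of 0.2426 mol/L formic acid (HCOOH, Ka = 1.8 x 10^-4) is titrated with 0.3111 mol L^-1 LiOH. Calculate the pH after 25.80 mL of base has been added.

12.47

n(acid) = 0.2426 x 0.02669 = 0.006475 mol; n(LiOH) added = 0.3111 x 0.02580 = 0.008026 mol.
Base is in excess by 0.008026 - 0.006475 = 0.001551 mol in a total volume of 0.05249 L.
[OH^-] = 0.001551/0.05249 = 0.02956 M, so pOH = 1.53 and pH = 14.00 - 1.53 = 12.47.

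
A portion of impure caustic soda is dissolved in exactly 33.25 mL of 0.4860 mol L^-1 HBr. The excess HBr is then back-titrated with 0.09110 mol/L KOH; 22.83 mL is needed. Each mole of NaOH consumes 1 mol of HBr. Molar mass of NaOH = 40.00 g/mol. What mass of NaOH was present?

0.563 g

Total n(HBr) added = 0.4860 x 0.03325 = 0.01616 mol.
n(KOH) used = 0.09110 x 0.02283 = 0.002080 mol, which equals the excess n(HBr).
So n(HBr) consumed by the sample = 0.01616 - 0.002080 = 0.01408 mol.
n(NaOH) = 0.01408 / 1 = 0.01408 mol.
mass = 0.01408 mol x 40.00 g/mol = 0.563 g.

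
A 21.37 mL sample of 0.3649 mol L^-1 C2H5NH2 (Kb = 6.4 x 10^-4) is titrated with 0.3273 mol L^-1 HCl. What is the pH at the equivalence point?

n(C2H5NH2) = 0.3649 x 0.02137 = 0.007798 mol; V(HCl) at equivalence = 0.007798/0.3273 = 0.02382 L.
At equivalence the base is fully converted to C2H5NH3+; total volume = 0.04519 L, so [C2H5NH3+] = 0.007798/0.04519 = 0.1725 M.
Ka(C2H5NH3+) = Kw/Kb = 1.0e-14 / 6.4 x 10^-4 = 1.56e-11.
[H^+] = sqrt(Ka x [C2H5NH3+]) = sqrt(1.56e-11 x 0.1725) = 1.64e-6 M.
pH = -log(1.64e-6) = 5.78.

5.78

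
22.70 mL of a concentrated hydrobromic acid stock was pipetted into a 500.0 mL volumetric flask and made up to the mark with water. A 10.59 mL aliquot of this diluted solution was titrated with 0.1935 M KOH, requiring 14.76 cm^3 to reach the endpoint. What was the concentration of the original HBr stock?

5.94 M

n(KOH) = 0.1935 x 0.01476 = 0.002856 mol.
n(HBr) in the aliquot = 0.002856 mol.
[diluted HBr] = 0.002856 / 0.01059 = 0.2697 M.
Dilution factor = 500.0/22.70 = 22.03, so [stock] = 0.2697 x 22.03 = 5.94 M.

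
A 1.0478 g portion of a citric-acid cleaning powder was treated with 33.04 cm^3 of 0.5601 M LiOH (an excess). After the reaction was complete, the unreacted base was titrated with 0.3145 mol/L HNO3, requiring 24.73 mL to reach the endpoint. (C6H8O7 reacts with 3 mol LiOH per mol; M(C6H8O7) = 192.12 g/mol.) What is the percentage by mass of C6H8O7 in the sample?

65.6%

Total n(LiOH) added = 0.5601 x 0.03304 = 0.01851 mol.
n(HNO3) used = 0.3145 x 0.02473 = 0.007778 mol, which equals the excess n(LiOH).
So n(LiOH) consumed by the sample = 0.01851 - 0.007778 = 0.01073 mol.
n(C6H8O7) = 0.01073 / 3 = 0.003576 mol.
mass C6H8O7 = 0.003576 x 192.12 = 0.6870 g, so %C6H8O7 = 0.6870/1.0478 x 100 = 65.6%.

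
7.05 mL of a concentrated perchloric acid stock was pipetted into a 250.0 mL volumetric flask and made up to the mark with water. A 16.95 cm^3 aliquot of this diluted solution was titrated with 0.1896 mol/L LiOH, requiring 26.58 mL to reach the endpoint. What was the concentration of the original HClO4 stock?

10.5 M

n(LiOH) = 0.1896 x 0.02658 = 0.005040 mol.
n(HClO4) in the aliquot = 0.005040 mol.
[diluted HClO4] = 0.005040 / 0.01695 = 0.2973 M.
Dilution factor = 250.0/7.050 = 35.46, so [stock] = 0.2973 x 35.46 = 10.5 M.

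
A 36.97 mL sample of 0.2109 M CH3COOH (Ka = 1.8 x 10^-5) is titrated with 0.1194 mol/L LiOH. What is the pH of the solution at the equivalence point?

8.81

n(CH3COOH) = 0.2109 x 0.03697 = 0.007797 mol; V(LiOH) at equivalence = 0.007797/0.1194 = 0.06530 L.
At equivalence all the acid is converted to CH3COO-; total volume = 0.03697 + 0.06530 = 0.1023 L, so [CH3COO-] = 0.007797/0.1023 = 0.07624 M.
Kb = Kw/Ka = 1.0e-14 / 1.8 x 10^-5 = 5.56e-10.
[OH^-] = sqrt(Kb x [CH3COO-]) = sqrt(5.56e-10 x 0.07624) = 6.51e-6 M.
pOH = 5.19, so pH = 14.00 - 5.19 = 8.81.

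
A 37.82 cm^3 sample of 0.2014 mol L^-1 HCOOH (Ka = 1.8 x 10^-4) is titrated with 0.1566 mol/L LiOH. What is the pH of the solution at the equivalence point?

n(HCOOH) = 0.2014 x 0.03782 = 0.007617 mol; V(LiOH) at equivalence = 0.007617/0.1566 = 0.04864 L.
At equivalence all the acid is converted to HCOO-; total volume = 0.03782 + 0.04864 = 0.08646 L, so [HCOO-] = 0.007617/0.08646 = 0.08810 M.
Kb = Kw/Ka = 1.0e-14 / 1.8 x 10^-4 = 5.56e-11.
[OH^-] = sqrt(Kb x [HCOO-]) = sqrt(5.56e-11 x 0.08810) = 2.21e-6 M.
pOH = 5.66, so pH = 14.00 - 5.66 = 8.34.

8.34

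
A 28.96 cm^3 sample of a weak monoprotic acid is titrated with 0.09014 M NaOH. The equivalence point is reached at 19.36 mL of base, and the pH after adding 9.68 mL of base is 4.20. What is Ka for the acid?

6.3 x 10^-5

9.68 mL is half of the equivalence volume, so this is the half-equivalence point where [HA] = [A^-].
At half-equivalence pH = pKa, so pKa = 4.20.
Ka = 10^(-4.20) = 6.3 x 10^-5.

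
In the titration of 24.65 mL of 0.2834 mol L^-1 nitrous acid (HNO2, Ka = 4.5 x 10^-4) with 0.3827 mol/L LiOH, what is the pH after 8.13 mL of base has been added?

Initial n(HNO2) = 0.2834 x 0.02465 = 0.006986 mol.
n(LiOH) added = 0.3827 x 0.008130 = 0.003111 mol, converting that many moles of HNO2 to NO2-.
Remaining n(HNO2) = 0.003874 mol; n(NO2-) = 0.003111 mol.
By Henderson-Hasselbalch, pH = pKa + log([A^-]/[HA]) = 3.35 + log(0.003111/0.003874) = 3.35 + (-0.10) = 3.25.

3.25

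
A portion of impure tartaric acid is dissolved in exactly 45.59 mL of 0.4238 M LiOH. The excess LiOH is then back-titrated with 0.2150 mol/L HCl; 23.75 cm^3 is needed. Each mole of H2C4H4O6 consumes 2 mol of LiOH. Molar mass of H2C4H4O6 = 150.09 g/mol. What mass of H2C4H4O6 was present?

Total n(LiOH) added = 0.4238 x 0.04559 = 0.01932 mol.
n(HCl) used = 0.2150 x 0.02375 = 0.005106 mol, which equals the excess n(LiOH).
So n(LiOH) consumed by the sample = 0.01932 - 0.005106 = 0.01421 mol.
n(H2C4H4O6) = 0.01421 / 2 = 0.007107 mol.
mass = 0.007107 mol x 150.09 g/mol = 1.07 g.

1.07 g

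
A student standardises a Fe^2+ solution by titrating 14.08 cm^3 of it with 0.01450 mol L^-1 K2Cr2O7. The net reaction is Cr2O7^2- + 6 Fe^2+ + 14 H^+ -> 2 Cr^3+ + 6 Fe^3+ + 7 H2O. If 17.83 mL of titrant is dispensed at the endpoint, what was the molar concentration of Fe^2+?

n(K2Cr2O7) = 0.01450 x 0.01783 = 0.0002585 mol.
From the balanced equation, 1 mol K2Cr2O7 reacts with 6 mol Fe^2+, so n(Fe^2+) = 0.0002585 x 6/1 = 0.001551 mol.
[Fe^2+] = 0.001551 / 0.01408 L = 0.110 M.

0.110 M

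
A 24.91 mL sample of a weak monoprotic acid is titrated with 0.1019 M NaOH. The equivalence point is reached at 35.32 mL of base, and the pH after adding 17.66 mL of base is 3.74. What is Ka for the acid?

17.66 mL is half of the equivalence volume, so this is the half-equivalence point where [HA] = [A^-].
At half-equivalence pH = pKa, so pKa = 3.74.
Ka = 10^(-3.74) = 1.8 x 10^-4.

1.8 x 10^-4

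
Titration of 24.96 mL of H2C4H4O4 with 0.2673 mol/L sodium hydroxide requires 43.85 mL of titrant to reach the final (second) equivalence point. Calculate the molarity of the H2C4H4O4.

0.235 M

n(NaOH) = 0.2673 x 0.04385 = 0.01172 mol.
At the final (second) equivalence point, 2 mol OH^- react per mol H2C4H4O4, so n(H2C4H4O4) = 0.01172 / 2 = 0.005861 mol.
[H2C4H4O4] = 0.005861 / 0.02496 L = 0.235 M.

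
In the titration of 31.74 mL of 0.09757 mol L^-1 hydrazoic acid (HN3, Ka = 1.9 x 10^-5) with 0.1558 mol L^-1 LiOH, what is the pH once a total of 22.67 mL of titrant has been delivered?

11.90

n(acid) = 0.09757 x 0.03174 = 0.003097 mol; n(LiOH) added = 0.1558 x 0.02267 = 0.003532 mol.
Base is in excess by 0.003532 - 0.003097 = 0.0004351 mol in a total volume of 0.05441 L.
[OH^-] = 0.0004351/0.05441 = 0.007997 M, so pOH = 2.10 and pH = 14.00 - 2.10 = 11.90.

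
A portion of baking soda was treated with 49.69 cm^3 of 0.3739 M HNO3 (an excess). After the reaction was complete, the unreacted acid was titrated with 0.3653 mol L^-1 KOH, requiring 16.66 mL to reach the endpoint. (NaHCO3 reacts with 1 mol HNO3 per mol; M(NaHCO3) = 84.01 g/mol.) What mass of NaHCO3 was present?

Total n(HNO3) added = 0.3739 x 0.04969 = 0.01858 mol.
n(KOH) used = 0.3653 x 0.01666 = 0.006086 mol, which equals the excess n(HNO3).
So n(HNO3) consumed by the sample = 0.01858 - 0.006086 = 0.01249 mol.
n(NaHCO3) = 0.01249 / 1 = 0.01249 mol.
mass = 0.01249 mol x 84.01 g/mol = 1.05 g.

1.05 g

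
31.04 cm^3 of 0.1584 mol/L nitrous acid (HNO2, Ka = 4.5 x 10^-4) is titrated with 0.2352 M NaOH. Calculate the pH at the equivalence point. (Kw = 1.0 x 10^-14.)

8.16

n(HNO2) = 0.1584 x 0.03104 = 0.004917 mol; V(NaOH) at equivalence = 0.004917/0.2352 = 0.02090 L.
At equivalence all the acid is converted to NO2-; total volume = 0.03104 + 0.02090 = 0.05194 L, so [NO2-] = 0.004917/0.05194 = 0.09465 M.
Kb = Kw/Ka = 1.0e-14 / 4.5 x 10^-4 = 2.22e-11.
[OH^-] = sqrt(Kb x [NO2-]) = sqrt(2.22e-11 x 0.09465) = 1.45e-6 M.
pOH = 5.84, so pH = 14.00 - 5.84 = 8.16.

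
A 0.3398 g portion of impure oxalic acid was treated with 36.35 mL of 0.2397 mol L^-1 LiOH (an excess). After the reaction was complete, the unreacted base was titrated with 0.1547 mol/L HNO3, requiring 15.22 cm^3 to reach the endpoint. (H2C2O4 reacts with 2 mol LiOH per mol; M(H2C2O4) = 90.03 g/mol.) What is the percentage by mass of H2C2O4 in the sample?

Total n(LiOH) added = 0.2397 x 0.03635 = 0.008713 mol.
n(HNO3) used = 0.1547 x 0.01522 = 0.002355 mol, which equals the excess n(LiOH).
So n(LiOH) consumed by the sample = 0.008713 - 0.002355 = 0.006359 mol.
n(H2C2O4) = 0.006359 / 2 = 0.003179 mol.
mass H2C2O4 = 0.003179 x 90.03 = 0.2862 g, so %H2C2O4 = 0.2862/0.3398 x 100 = 84.2%.

84.2%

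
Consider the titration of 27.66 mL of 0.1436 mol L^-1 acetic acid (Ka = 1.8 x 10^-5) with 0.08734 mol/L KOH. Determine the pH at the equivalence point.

n(CH3COOH) = 0.1436 x 0.02766 = 0.003972 mol; V(KOH) at equivalence = 0.003972/0.08734 = 0.04548 L.
At equivalence all the acid is converted to CH3COO-; total volume = 0.02766 + 0.04548 = 0.07314 L, so [CH3COO-] = 0.003972/0.07314 = 0.05431 M.
Kb = Kw/Ka = 1.0e-14 / 1.8 x 10^-5 = 5.56e-10.
[OH^-] = sqrt(Kb x [CH3COO-]) = sqrt(5.56e-10 x 0.05431) = 5.49e-6 M.
pOH = 5.26, so pH = 14.00 - 5.26 = 8.74.

8.74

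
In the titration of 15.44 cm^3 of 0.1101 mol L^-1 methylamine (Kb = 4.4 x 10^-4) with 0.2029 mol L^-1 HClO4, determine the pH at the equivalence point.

5.89

n(CH3NH2) = 0.1101 x 0.01544 = 0.001700 mol; V(HClO4) at equivalence = 0.001700/0.2029 = 0.008378 L.
At equivalence the base is fully converted to CH3NH3+; total volume = 0.02382 L, so [CH3NH3+] = 0.001700/0.02382 = 0.07137 M.
Ka(CH3NH3+) = Kw/Kb = 1.0e-14 / 4.4 x 10^-4 = 2.27e-11.
[H^+] = sqrt(Ka x [CH3NH3+]) = sqrt(2.27e-11 x 0.07137) = 1.27e-6 M.
pH = -log(1.27e-6) = 5.89.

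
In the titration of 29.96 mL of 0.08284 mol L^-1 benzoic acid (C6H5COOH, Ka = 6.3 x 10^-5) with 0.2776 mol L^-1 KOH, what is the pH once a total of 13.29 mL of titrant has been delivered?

12.45

n(acid) = 0.08284 x 0.02996 = 0.002482 mol; n(KOH) added = 0.2776 x 0.01329 = 0.003689 mol.
Base is in excess by 0.003689 - 0.002482 = 0.001207 mol in a total volume of 0.04325 L.
[OH^-] = 0.001207/0.04325 = 0.02792 M, so pOH = 1.55 and pH = 14.00 - 1.55 = 12.45.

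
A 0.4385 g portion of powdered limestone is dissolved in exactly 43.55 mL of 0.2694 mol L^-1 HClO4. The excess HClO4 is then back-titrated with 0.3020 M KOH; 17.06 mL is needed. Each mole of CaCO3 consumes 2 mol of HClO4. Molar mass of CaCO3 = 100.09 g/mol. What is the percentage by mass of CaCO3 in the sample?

Total n(HClO4) added = 0.2694 x 0.04355 = 0.01173 mol.
n(KOH) used = 0.3020 x 0.01706 = 0.005152 mol, which equals the excess n(HClO4).
So n(HClO4) consumed by the sample = 0.01173 - 0.005152 = 0.006580 mol.
n(CaCO3) = 0.006580 / 2 = 0.003290 mol.
mass CaCO3 = 0.003290 x 100.09 = 0.3293 g, so %CaCO3 = 0.3293/0.4385 x 100 = 75.1%.

75.1%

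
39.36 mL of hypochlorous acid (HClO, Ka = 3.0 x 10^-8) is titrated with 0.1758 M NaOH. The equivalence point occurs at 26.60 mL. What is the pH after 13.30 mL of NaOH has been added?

7.52

13.30 mL is exactly half the equivalence volume (26.60/2), i.e. the half-equivalence point.
There, n(HA) = n(A^-), so pH = pKa = -log(3.0 x 10^-8) = 7.52.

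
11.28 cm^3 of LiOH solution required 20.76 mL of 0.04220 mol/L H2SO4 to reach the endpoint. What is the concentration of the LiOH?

n(H2SO4) delivered = 0.04220 x 0.02076 = 0.0008761 mol.
The reaction is 2 LiOH + 1 H2SO4, so n(LiOH) = 0.0008761 x 2/1 = 0.001752 mol.
[LiOH] = 0.001752 mol / 0.01128 L = 0.155 M.

0.155 M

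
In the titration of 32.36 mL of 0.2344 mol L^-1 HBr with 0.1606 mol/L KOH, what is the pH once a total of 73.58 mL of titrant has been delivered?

12.60

n(acid) = 0.2344 x 0.03236 = 0.007585 mol; n(KOH) added = 0.1606 x 0.07358 = 0.01182 mol.
Base is in excess by 0.01182 - 0.007585 = 0.004232 mol in a total volume of 0.1059 L.
[OH^-] = 0.004232/0.1059 = 0.03994 M, so pOH = 1.40 and pH = 14.00 - 1.40 = 12.60.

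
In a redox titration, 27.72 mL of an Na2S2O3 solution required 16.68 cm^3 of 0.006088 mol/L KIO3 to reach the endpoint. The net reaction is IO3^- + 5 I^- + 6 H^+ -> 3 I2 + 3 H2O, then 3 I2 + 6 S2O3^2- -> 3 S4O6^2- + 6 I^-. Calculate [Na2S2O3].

0.0220 M

n(KIO3) = 0.006088 x 0.01668 = 0.0001015 mol.
From the balanced equation, 1 mol KIO3 reacts with 6 mol Na2S2O3, so n(Na2S2O3) = 0.0001015 x 6/1 = 0.0006093 mol.
[Na2S2O3] = 0.0006093 / 0.02772 L = 0.0220 M.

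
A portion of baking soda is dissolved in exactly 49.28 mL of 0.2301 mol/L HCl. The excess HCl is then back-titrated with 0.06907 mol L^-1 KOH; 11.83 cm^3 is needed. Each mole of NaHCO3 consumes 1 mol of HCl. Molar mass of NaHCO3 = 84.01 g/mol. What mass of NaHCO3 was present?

0.884 g

Total n(HCl) added = 0.2301 x 0.04928 = 0.01134 mol.
n(KOH) used = 0.06907 x 0.01183 = 0.0008171 mol, which equals the excess n(HCl).
So n(HCl) consumed by the sample = 0.01134 - 0.0008171 = 0.01052 mol.
n(NaHCO3) = 0.01052 / 1 = 0.01052 mol.
mass = 0.01052 mol x 84.01 g/mol = 0.884 g.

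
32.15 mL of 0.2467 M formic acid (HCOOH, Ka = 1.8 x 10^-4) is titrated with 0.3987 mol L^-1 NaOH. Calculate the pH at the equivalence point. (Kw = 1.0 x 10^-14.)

n(HCOOH) = 0.2467 x 0.03215 = 0.007931 mol; V(NaOH) at equivalence = 0.007931/0.3987 = 0.01989 L.
At equivalence all the acid is converted to HCOO-; total volume = 0.03215 + 0.01989 = 0.05204 L, so [HCOO-] = 0.007931/0.05204 = 0.1524 M.
Kb = Kw/Ka = 1.0e-14 / 1.8 x 10^-4 = 5.56e-11.
[OH^-] = sqrt(Kb x [HCOO-]) = sqrt(5.56e-11 x 0.1524) = 2.91e-6 M.
pOH = 5.54, so pH = 14.00 - 5.54 = 8.46.

8.46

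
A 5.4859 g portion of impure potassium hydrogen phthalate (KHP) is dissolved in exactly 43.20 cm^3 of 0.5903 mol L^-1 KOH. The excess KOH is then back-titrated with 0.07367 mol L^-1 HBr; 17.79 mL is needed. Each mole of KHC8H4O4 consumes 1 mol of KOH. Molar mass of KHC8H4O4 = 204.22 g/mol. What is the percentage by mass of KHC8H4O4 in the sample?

90.1%

Total n(KOH) added = 0.5903 x 0.04320 = 0.02550 mol.
n(HBr) used = 0.07367 x 0.01779 = 0.001311 mol, which equals the excess n(KOH).
So n(KOH) consumed by the sample = 0.02550 - 0.001311 = 0.02419 mol.
n(KHC8H4O4) = 0.02419 / 1 = 0.02419 mol.
mass KHC8H4O4 = 0.02419 x 204.22 = 4.940 g, so %KHC8H4O4 = 4.940/5.4859 x 100 = 90.1%.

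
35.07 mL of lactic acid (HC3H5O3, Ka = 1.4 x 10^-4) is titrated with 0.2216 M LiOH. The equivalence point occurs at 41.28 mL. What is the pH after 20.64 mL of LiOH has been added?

20.64 mL is exactly half the equivalence volume (41.28/2), i.e. the half-equivalence point.
There, n(HA) = n(A^-), so pH = pKa = -log(1.4 x 10^-4) = 3.85.

3.85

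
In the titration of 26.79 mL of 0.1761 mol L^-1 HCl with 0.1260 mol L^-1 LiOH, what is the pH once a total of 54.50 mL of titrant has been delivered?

n(acid) = 0.1761 x 0.02679 = 0.004718 mol; n(LiOH) added = 0.1260 x 0.05450 = 0.006867 mol.
Base is in excess by 0.006867 - 0.004718 = 0.002149 mol in a total volume of 0.08129 L.
[OH^-] = 0.002149/0.08129 = 0.02644 M, so pOH = 1.58 and pH = 14.00 - 1.58 = 12.42.

12.42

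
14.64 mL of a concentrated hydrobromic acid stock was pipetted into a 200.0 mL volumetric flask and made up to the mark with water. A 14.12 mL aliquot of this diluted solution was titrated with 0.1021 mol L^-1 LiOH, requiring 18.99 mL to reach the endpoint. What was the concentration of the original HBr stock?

n(LiOH) = 0.1021 x 0.01899 = 0.001939 mol.
n(HBr) in the aliquot = 0.001939 mol.
[diluted HBr] = 0.001939 / 0.01412 = 0.1373 M.
Dilution factor = 200.0/14.64 = 13.66, so [stock] = 0.1373 x 13.66 = 1.88 M.

1.88 M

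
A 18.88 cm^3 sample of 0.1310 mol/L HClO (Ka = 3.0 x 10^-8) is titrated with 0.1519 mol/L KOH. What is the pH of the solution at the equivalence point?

10.19

n(HClO) = 0.1310 x 0.01888 = 0.002473 mol; V(KOH) at equivalence = 0.002473/0.1519 = 0.01628 L.
At equivalence all the acid is converted to ClO-; total volume = 0.01888 + 0.01628 = 0.03516 L, so [ClO-] = 0.002473/0.03516 = 0.07034 M.
Kb = Kw/Ka = 1.0e-14 / 3.0 x 10^-8 = 3.33e-7.
[OH^-] = sqrt(Kb x [ClO-]) = sqrt(3.33e-7 x 0.07034) = 0.000153 M.
pOH = 3.81, so pH = 14.00 - 3.81 = 10.19.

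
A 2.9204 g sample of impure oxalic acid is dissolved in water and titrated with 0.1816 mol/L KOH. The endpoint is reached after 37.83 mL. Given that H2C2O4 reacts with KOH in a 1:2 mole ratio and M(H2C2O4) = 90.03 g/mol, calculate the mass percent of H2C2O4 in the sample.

10.6%

n(KOH) = 0.1816 x 0.03783 = 0.006870 mol.
n(H2C2O4) = 0.006870 / 2 = 0.003435 mol.
mass of H2C2O4 = 0.003435 x 90.03 = 0.3092 g.
% purity = 0.3092 / 2.9204 x 100 = 10.6%.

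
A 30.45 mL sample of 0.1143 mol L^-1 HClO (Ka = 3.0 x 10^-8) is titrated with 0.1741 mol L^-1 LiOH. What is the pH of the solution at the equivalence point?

n(HClO) = 0.1143 x 0.03045 = 0.003480 mol; V(LiOH) at equivalence = 0.003480/0.1741 = 0.01999 L.
At equivalence all the acid is converted to ClO-; total volume = 0.03045 + 0.01999 = 0.05044 L, so [ClO-] = 0.003480/0.05044 = 0.06900 M.
Kb = Kw/Ka = 1.0e-14 / 3.0 x 10^-8 = 3.33e-7.
[OH^-] = sqrt(Kb x [ClO-]) = sqrt(3.33e-7 x 0.06900) = 0.000152 M.
pOH = 3.82, so pH = 14.00 - 3.82 = 10.18.

10.18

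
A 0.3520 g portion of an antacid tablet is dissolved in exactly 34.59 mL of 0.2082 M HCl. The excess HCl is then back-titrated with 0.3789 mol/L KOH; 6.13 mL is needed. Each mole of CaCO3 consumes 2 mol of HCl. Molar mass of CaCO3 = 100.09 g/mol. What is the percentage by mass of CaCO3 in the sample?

Total n(HCl) added = 0.2082 x 0.03459 = 0.007202 mol.
n(KOH) used = 0.3789 x 0.006130 = 0.002323 mol, which equals the excess n(HCl).
So n(HCl) consumed by the sample = 0.007202 - 0.002323 = 0.004879 mol.
n(CaCO3) = 0.004879 / 2 = 0.002439 mol.
mass CaCO3 = 0.002439 x 100.09 = 0.2442 g, so %CaCO3 = 0.2442/0.3520 x 100 = 69.4%.

69.4%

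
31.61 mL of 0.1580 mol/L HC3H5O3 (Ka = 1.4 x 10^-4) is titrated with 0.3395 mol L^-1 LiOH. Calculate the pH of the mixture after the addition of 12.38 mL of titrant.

4.58

Initial n(HC3H5O3) = 0.1580 x 0.03161 = 0.004994 mol.
n(LiOH) added = 0.3395 x 0.01238 = 0.004203 mol, converting that many moles of HC3H5O3 to C3H5O3-.
Remaining n(HC3H5O3) = 0.0007914 mol; n(C3H5O3-) = 0.004203 mol.
By Henderson-Hasselbalch, pH = pKa + log([A^-]/[HA]) = 3.85 + log(0.004203/0.0007914) = 3.85 + (+0.73) = 4.58.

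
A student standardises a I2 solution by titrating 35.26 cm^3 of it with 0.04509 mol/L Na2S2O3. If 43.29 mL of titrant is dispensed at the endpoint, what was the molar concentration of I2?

0.0277 M

n(Na2S2O3) = 0.04509 x 0.04329 = 0.001952 mol.
From the balanced equation, 2 mol Na2S2O3 reacts with 1 mol I2, so n(I2) = 0.001952 x 1/2 = 0.0009760 mol.
[I2] = 0.0009760 / 0.03526 L = 0.0277 M.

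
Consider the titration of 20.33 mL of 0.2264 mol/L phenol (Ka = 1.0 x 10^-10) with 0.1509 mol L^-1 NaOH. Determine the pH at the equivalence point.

n(C6H5OH) = 0.2264 x 0.02033 = 0.004603 mol; V(NaOH) at equivalence = 0.004603/0.1509 = 0.03050 L.
At equivalence all the acid is converted to C6H5O-; total volume = 0.02033 + 0.03050 = 0.05083 L, so [C6H5O-] = 0.004603/0.05083 = 0.09055 M.
Kb = Kw/Ka = 1.0e-14 / 1.0 x 10^-10 = 0.000100.
[OH^-] = sqrt(Kb x [C6H5O-]) = sqrt(0.000100 x 0.09055) = 0.00301 M.
pOH = 2.52, so pH = 14.00 - 2.52 = 11.48.

11.48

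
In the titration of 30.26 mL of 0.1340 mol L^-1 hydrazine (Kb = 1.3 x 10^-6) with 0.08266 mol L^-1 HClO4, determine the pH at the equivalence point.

4.70

n(N2H4) = 0.1340 x 0.03026 = 0.004055 mol; V(HClO4) at equivalence = 0.004055/0.08266 = 0.04905 L.
At equivalence the base is fully converted to N2H5+; total volume = 0.07931 L, so [N2H5+] = 0.004055/0.07931 = 0.05112 M.
Ka(N2H5+) = Kw/Kb = 1.0e-14 / 1.3 x 10^-6 = 7.69e-9.
[H^+] = sqrt(Ka x [N2H5+]) = sqrt(7.69e-9 x 0.05112) = 1.98e-5 M.
pH = -log(1.98e-5) = 4.70.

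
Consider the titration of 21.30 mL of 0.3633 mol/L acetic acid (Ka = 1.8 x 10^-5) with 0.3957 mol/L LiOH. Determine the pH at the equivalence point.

9.01

n(CH3COOH) = 0.3633 x 0.02130 = 0.007738 mol; V(LiOH) at equivalence = 0.007738/0.3957 = 0.01956 L.
At equivalence all the acid is converted to CH3COO-; total volume = 0.02130 + 0.01956 = 0.04086 L, so [CH3COO-] = 0.007738/0.04086 = 0.1894 M.
Kb = Kw/Ka = 1.0e-14 / 1.8 x 10^-5 = 5.56e-10.
[OH^-] = sqrt(Kb x [CH3COO-]) = sqrt(5.56e-10 x 0.1894) = 1.03e-5 M.
pOH = 4.99, so pH = 14.00 - 4.99 = 9.01.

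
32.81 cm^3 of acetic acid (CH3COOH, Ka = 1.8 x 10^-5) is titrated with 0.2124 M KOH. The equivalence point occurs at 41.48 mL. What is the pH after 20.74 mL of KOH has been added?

4.74

20.74 mL is exactly half the equivalence volume (41.48/2), i.e. the half-equivalence point.
There, n(HA) = n(A^-), so pH = pKa = -log(1.8 x 10^-5) = 4.74.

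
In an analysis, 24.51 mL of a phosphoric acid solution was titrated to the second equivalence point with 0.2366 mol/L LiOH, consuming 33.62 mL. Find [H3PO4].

n(LiOH) = 0.2366 x 0.03362 = 0.007954 mol.
At the second equivalence point, 2 mol OH^- react per mol H3PO4, so n(H3PO4) = 0.007954 / 2 = 0.003977 mol.
[H3PO4] = 0.003977 / 0.02451 L = 0.162 M.

0.162 M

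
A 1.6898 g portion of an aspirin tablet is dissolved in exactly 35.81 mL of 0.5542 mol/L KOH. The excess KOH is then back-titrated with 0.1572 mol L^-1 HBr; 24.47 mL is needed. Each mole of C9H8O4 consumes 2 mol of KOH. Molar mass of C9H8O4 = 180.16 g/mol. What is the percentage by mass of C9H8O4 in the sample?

85.3%

Total n(KOH) added = 0.5542 x 0.03581 = 0.01985 mol.
n(HBr) used = 0.1572 x 0.02447 = 0.003847 mol, which equals the excess n(KOH).
So n(KOH) consumed by the sample = 0.01985 - 0.003847 = 0.01600 mol.
n(C9H8O4) = 0.01600 / 2 = 0.008000 mol.
mass C9H8O4 = 0.008000 x 180.16 = 1.441 g, so %C9H8O4 = 1.441/1.6898 x 100 = 85.3%.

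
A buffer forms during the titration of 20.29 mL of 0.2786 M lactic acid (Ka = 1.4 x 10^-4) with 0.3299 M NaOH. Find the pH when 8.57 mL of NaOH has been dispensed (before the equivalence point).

3.85

Initial n(HC3H5O3) = 0.2786 x 0.02029 = 0.005653 mol.
n(NaOH) added = 0.3299 x 0.008570 = 0.002827 mol, converting that many moles of HC3H5O3 to C3H5O3-.
Remaining n(HC3H5O3) = 0.002826 mol; n(C3H5O3-) = 0.002827 mol.
By Henderson-Hasselbalch, pH = pKa + log([A^-]/[HA]) = 3.85 + log(0.002827/0.002826) = 3.85 + (+0.00) = 3.85.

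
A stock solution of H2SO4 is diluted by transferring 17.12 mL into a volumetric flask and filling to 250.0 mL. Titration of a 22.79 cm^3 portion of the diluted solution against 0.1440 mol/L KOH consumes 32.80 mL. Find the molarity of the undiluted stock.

1.51 M

n(KOH) = 0.1440 x 0.03280 = 0.004723 mol.
n(H2SO4) in the aliquot = 0.004723 x 1/2 = 0.002362 mol.
[diluted H2SO4] = 0.002362 / 0.02279 = 0.1036 M.
Dilution factor = 250.0/17.12 = 14.60, so [stock] = 0.1036 x 14.60 = 1.51 M.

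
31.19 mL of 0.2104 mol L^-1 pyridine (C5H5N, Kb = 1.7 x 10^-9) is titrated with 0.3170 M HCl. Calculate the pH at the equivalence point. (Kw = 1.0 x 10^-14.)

n(C5H5N) = 0.2104 x 0.03119 = 0.006562 mol; V(HCl) at equivalence = 0.006562/0.3170 = 0.02070 L.
At equivalence the base is fully converted to C5H5NH+; total volume = 0.05189 L, so [C5H5NH+] = 0.006562/0.05189 = 0.1265 M.
Ka(C5H5NH+) = Kw/Kb = 1.0e-14 / 1.7 x 10^-9 = 5.88e-6.
[H^+] = sqrt(Ka x [C5H5NH+]) = sqrt(5.88e-6 x 0.1265) = 0.000862 M.
pH = -log(0.000862) = 3.06.

3.06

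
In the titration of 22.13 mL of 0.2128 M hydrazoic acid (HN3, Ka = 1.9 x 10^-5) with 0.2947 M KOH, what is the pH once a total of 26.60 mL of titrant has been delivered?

n(acid) = 0.2128 x 0.02213 = 0.004709 mol; n(KOH) added = 0.2947 x 0.02660 = 0.007839 mol.
Base is in excess by 0.007839 - 0.004709 = 0.003130 mol in a total volume of 0.04873 L.
[OH^-] = 0.003130/0.04873 = 0.06423 M, so pOH = 1.19 and pH = 14.00 - 1.19 = 12.81.

12.81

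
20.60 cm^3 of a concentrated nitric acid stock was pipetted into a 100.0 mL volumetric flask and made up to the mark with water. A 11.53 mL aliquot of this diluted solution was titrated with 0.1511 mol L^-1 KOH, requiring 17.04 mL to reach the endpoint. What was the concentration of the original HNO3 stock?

n(KOH) = 0.1511 x 0.01704 = 0.002575 mol.
n(HNO3) in the aliquot = 0.002575 mol.
[diluted HNO3] = 0.002575 / 0.01153 = 0.2233 M.
Dilution factor = 100.0/20.60 = 4.854, so [stock] = 0.2233 x 4.854 = 1.08 M.

1.08 M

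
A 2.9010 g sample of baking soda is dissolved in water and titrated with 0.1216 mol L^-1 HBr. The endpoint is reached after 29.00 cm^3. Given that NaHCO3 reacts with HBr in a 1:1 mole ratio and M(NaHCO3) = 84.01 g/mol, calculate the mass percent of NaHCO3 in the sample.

10.2%

n(HBr) = 0.1216 x 0.02900 = 0.003526 mol.
n(NaHCO3) = 0.003526 / 1 = 0.003526 mol.
mass of NaHCO3 = 0.003526 x 84.01 = 0.2963 g.
% purity = 0.2963 / 2.9010 x 100 = 10.2%.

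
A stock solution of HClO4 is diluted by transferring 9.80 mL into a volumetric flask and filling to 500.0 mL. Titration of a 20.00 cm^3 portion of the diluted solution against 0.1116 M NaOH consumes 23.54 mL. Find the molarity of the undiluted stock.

6.70 M

n(NaOH) = 0.1116 x 0.02354 = 0.002627 mol.
n(HClO4) in the aliquot = 0.002627 mol.
[diluted HClO4] = 0.002627 / 0.02000 = 0.1314 M.
Dilution factor = 500.0/9.800 = 51.02, so [stock] = 0.1314 x 51.02 = 6.70 M.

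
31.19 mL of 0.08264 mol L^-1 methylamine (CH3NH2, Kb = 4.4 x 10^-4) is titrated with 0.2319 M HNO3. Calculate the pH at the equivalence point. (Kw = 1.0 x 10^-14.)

5.93

n(CH3NH2) = 0.08264 x 0.03119 = 0.002578 mol; V(HNO3) at equivalence = 0.002578/0.2319 = 0.01111 L.
At equivalence the base is fully converted to CH3NH3+; total volume = 0.04230 L, so [CH3NH3+] = 0.002578/0.04230 = 0.06093 M.
Ka(CH3NH3+) = Kw/Kb = 1.0e-14 / 4.4 x 10^-4 = 2.27e-11.
[H^+] = sqrt(Ka x [CH3NH3+]) = sqrt(2.27e-11 x 0.06093) = 1.18e-6 M.
pH = -log(1.18e-6) = 5.93.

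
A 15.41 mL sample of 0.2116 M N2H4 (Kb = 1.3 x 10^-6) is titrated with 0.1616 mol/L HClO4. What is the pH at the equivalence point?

4.58

n(N2H4) = 0.2116 x 0.01541 = 0.003261 mol; V(HClO4) at equivalence = 0.003261/0.1616 = 0.02018 L.
At equivalence the base is fully converted to N2H5+; total volume = 0.03559 L, so [N2H5+] = 0.003261/0.03559 = 0.09163 M.
Ka(N2H5+) = Kw/Kb = 1.0e-14 / 1.3 x 10^-6 = 7.69e-9.
[H^+] = sqrt(Ka x [N2H5+]) = sqrt(7.69e-9 x 0.09163) = 2.65e-5 M.
pH = -log(2.65e-5) = 4.58.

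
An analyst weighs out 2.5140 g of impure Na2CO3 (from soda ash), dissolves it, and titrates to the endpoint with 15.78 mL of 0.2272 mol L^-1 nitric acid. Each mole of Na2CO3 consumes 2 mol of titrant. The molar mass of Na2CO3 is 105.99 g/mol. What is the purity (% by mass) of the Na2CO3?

n(HNO3) = 0.2272 x 0.01578 = 0.003585 mol.
n(Na2CO3) = 0.003585 / 2 = 0.001793 mol.
mass of Na2CO3 = 0.001793 x 105.99 = 0.1900 g.
% purity = 0.1900 / 2.5140 x 100 = 7.56%.

7.56%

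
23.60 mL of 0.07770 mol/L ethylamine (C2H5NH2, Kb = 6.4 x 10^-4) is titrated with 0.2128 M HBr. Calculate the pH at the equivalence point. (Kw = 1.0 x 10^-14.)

n(C2H5NH2) = 0.07770 x 0.02360 = 0.001834 mol; V(HBr) at equivalence = 0.001834/0.2128 = 0.008617 L.
At equivalence the base is fully converted to C2H5NH3+; total volume = 0.03222 L, so [C2H5NH3+] = 0.001834/0.03222 = 0.05692 M.
Ka(C2H5NH3+) = Kw/Kb = 1.0e-14 / 6.4 x 10^-4 = 1.56e-11.
[H^+] = sqrt(Ka x [C2H5NH3+]) = sqrt(1.56e-11 x 0.05692) = 9.43e-7 M.
pH = -log(9.43e-7) = 6.03.

6.03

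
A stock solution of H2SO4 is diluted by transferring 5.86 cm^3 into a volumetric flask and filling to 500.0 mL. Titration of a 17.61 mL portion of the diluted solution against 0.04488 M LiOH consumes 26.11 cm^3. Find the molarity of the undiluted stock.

2.84 M

n(LiOH) = 0.04488 x 0.02611 = 0.001172 mol.
n(H2SO4) in the aliquot = 0.001172 x 1/2 = 0.0005859 mol.
[diluted H2SO4] = 0.0005859 / 0.01761 = 0.03327 M.
Dilution factor = 500.0/5.860 = 85.32, so [stock] = 0.03327 x 85.32 = 2.84 M.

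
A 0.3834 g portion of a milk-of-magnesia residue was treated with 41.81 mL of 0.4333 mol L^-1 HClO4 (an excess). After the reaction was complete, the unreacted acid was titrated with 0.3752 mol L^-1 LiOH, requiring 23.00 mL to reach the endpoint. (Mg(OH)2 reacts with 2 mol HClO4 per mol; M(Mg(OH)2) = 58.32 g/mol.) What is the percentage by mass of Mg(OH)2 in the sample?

72.2%

Total n(HClO4) added = 0.4333 x 0.04181 = 0.01812 mol.
n(LiOH) used = 0.3752 x 0.02300 = 0.008630 mol, which equals the excess n(HClO4).
So n(HClO4) consumed by the sample = 0.01812 - 0.008630 = 0.009487 mol.
n(Mg(OH)2) = 0.009487 / 2 = 0.004743 mol.
mass Mg(OH)2 = 0.004743 x 58.32 = 0.2766 g, so %Mg(OH)2 = 0.2766/0.3834 x 100 = 72.2%.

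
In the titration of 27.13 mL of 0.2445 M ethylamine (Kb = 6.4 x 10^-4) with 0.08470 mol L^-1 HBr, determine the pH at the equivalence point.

6.00

n(C2H5NH2) = 0.2445 x 0.02713 = 0.006633 mol; V(HBr) at equivalence = 0.006633/0.08470 = 0.07832 L.
At equivalence the base is fully converted to C2H5NH3+; total volume = 0.1054 L, so [C2H5NH3+] = 0.006633/0.1054 = 0.06291 M.
Ka(C2H5NH3+) = Kw/Kb = 1.0e-14 / 6.4 x 10^-4 = 1.56e-11.
[H^+] = sqrt(Ka x [C2H5NH3+]) = sqrt(1.56e-11 x 0.06291) = 9.91e-7 M.
pH = -log(9.91e-7) = 6.00.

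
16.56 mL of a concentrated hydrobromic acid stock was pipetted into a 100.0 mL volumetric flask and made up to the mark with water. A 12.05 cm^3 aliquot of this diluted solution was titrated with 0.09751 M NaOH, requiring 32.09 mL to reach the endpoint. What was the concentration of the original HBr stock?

n(NaOH) = 0.09751 x 0.03209 = 0.003129 mol.
n(HBr) in the aliquot = 0.003129 mol.
[diluted HBr] = 0.003129 / 0.01205 = 0.2597 M.
Dilution factor = 100.0/16.56 = 6.039, so [stock] = 0.2597 x 6.039 = 1.57 M.

1.57 M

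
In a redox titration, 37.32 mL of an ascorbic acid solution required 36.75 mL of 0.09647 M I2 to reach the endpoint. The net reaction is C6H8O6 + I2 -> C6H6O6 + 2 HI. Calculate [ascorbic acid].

0.0950 M

n(I2) = 0.09647 x 0.03675 = 0.003545 mol.
From the balanced equation, 1 mol I2 reacts with 1 mol ascorbic acid, so n(ascorbic acid) = 0.003545 x 1/1 = 0.003545 mol.
[ascorbic acid] = 0.003545 / 0.03732 L = 0.0950 M.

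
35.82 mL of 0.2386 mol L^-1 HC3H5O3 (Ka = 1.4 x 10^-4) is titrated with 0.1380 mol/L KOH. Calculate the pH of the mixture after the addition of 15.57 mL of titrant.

3.38

Initial n(HC3H5O3) = 0.2386 x 0.03582 = 0.008547 mol.
n(KOH) added = 0.1380 x 0.01557 = 0.002149 mol, converting that many moles of HC3H5O3 to C3H5O3-.
Remaining n(HC3H5O3) = 0.006398 mol; n(C3H5O3-) = 0.002149 mol.
By Henderson-Hasselbalch, pH = pKa + log([A^-]/[HA]) = 3.85 + log(0.002149/0.006398) = 3.85 + (-0.47) = 3.38.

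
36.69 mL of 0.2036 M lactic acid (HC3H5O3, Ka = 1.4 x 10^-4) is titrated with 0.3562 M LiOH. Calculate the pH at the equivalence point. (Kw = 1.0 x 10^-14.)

n(HC3H5O3) = 0.2036 x 0.03669 = 0.007470 mol; V(LiOH) at equivalence = 0.007470/0.3562 = 0.02097 L.
At equivalence all the acid is converted to C3H5O3-; total volume = 0.03669 + 0.02097 = 0.05766 L, so [C3H5O3-] = 0.007470/0.05766 = 0.1296 M.
Kb = Kw/Ka = 1.0e-14 / 1.4 x 10^-4 = 7.14e-11.
[OH^-] = sqrt(Kb x [C3H5O3-]) = sqrt(7.14e-11 x 0.1296) = 3.04e-6 M.
pOH = 5.52, so pH = 14.00 - 5.52 = 8.48.

8.48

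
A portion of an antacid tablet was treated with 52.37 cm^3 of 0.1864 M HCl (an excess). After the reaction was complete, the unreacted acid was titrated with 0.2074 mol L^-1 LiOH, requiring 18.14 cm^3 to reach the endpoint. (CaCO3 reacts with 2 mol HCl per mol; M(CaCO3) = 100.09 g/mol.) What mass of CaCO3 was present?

0.300 g

Total n(HCl) added = 0.1864 x 0.05237 = 0.009762 mol.
n(LiOH) used = 0.2074 x 0.01814 = 0.003762 mol, which equals the excess n(HCl).
So n(HCl) consumed by the sample = 0.009762 - 0.003762 = 0.006000 mol.
n(CaCO3) = 0.006000 / 2 = 0.003000 mol.
mass = 0.003000 mol x 100.09 g/mol = 0.300 g.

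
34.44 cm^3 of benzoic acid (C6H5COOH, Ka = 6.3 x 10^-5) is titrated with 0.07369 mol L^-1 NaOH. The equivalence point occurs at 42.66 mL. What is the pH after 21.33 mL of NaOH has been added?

4.20

21.33 mL is exactly half the equivalence volume (42.66/2), i.e. the half-equivalence point.
There, n(HA) = n(A^-), so pH = pKa = -log(6.3 x 10^-5) = 4.20.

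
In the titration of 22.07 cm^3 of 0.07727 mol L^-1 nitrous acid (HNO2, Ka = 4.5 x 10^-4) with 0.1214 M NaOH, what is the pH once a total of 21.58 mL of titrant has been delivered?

n(acid) = 0.07727 x 0.02207 = 0.001705 mol; n(NaOH) added = 0.1214 x 0.02158 = 0.002620 mol.
Base is in excess by 0.002620 - 0.001705 = 0.0009145 mol in a total volume of 0.04365 L.
[OH^-] = 0.0009145/0.04365 = 0.02095 M, so pOH = 1.68 and pH = 14.00 - 1.68 = 12.32.

12.32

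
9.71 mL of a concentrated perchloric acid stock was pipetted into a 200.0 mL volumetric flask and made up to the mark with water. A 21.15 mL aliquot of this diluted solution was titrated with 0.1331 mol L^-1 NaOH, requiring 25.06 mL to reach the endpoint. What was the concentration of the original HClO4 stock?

3.25 M

n(NaOH) = 0.1331 x 0.02506 = 0.003335 mol.
n(HClO4) in the aliquot = 0.003335 mol.
[diluted HClO4] = 0.003335 / 0.02115 = 0.1577 M.
Dilution factor = 200.0/9.710 = 20.60, so [stock] = 0.1577 x 20.60 = 3.25 M.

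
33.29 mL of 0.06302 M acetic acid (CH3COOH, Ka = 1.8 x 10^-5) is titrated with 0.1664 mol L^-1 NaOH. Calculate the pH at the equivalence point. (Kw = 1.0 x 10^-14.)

n(CH3COOH) = 0.06302 x 0.03329 = 0.002098 mol; V(NaOH) at equivalence = 0.002098/0.1664 = 0.01261 L.
At equivalence all the acid is converted to CH3COO-; total volume = 0.03329 + 0.01261 = 0.04590 L, so [CH3COO-] = 0.002098/0.04590 = 0.04571 M.
Kb = Kw/Ka = 1.0e-14 / 1.8 x 10^-5 = 5.56e-10.
[OH^-] = sqrt(Kb x [CH3COO-]) = sqrt(5.56e-10 x 0.04571) = 5.04e-6 M.
pOH = 5.30, so pH = 14.00 - 5.30 = 8.70.

8.70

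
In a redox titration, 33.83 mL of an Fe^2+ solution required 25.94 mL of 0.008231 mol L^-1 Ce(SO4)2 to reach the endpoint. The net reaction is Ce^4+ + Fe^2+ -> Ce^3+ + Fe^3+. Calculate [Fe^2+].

0.00631 M

n(Ce(SO4)2) = 0.008231 x 0.02594 = 0.0002135 mol.
From the balanced equation, 1 mol Ce(SO4)2 reacts with 1 mol Fe^2+, so n(Fe^2+) = 0.0002135 x 1/1 = 0.0002135 mol.
[Fe^2+] = 0.0002135 / 0.03383 L = 0.00631 M.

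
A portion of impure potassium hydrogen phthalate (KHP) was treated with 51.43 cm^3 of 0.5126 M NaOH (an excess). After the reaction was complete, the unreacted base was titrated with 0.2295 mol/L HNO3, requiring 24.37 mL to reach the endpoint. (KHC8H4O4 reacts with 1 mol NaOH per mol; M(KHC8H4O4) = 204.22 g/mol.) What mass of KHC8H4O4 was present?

4.24 g

Total n(NaOH) added = 0.5126 x 0.05143 = 0.02636 mol.
n(HNO3) used = 0.2295 x 0.02437 = 0.005593 mol, which equals the excess n(NaOH).
So n(NaOH) consumed by the sample = 0.02636 - 0.005593 = 0.02077 mol.
n(KHC8H4O4) = 0.02077 / 1 = 0.02077 mol.
mass = 0.02077 mol x 204.22 g/mol = 4.24 g.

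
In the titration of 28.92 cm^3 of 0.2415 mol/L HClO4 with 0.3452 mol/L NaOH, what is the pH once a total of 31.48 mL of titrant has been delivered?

12.81

n(acid) = 0.2415 x 0.02892 = 0.006984 mol; n(NaOH) added = 0.3452 x 0.03148 = 0.01087 mol.
Base is in excess by 0.01087 - 0.006984 = 0.003883 mol in a total volume of 0.06040 L.
[OH^-] = 0.003883/0.06040 = 0.06428 M, so pOH = 1.19 and pH = 14.00 - 1.19 = 12.81.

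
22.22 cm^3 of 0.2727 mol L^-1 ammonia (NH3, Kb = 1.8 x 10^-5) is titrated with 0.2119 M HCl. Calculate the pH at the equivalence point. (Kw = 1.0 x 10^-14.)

n(NH3) = 0.2727 x 0.02222 = 0.006059 mol; V(HCl) at equivalence = 0.006059/0.2119 = 0.02860 L.
At equivalence the base is fully converted to NH4+; total volume = 0.05082 L, so [NH4+] = 0.006059/0.05082 = 0.1192 M.
Ka(NH4+) = Kw/Kb = 1.0e-14 / 1.8 x 10^-5 = 5.56e-10.
[H^+] = sqrt(Ka x [NH4+]) = sqrt(5.56e-10 x 0.1192) = 8.14e-6 M.
pH = -log(8.14e-6) = 5.09.

5.09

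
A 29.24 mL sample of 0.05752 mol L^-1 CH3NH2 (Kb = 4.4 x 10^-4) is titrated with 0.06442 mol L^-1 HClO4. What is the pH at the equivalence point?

6.08

n(CH3NH2) = 0.05752 x 0.02924 = 0.001682 mol; V(HClO4) at equivalence = 0.001682/0.06442 = 0.02611 L.
At equivalence the base is fully converted to CH3NH3+; total volume = 0.05535 L, so [CH3NH3+] = 0.001682/0.05535 = 0.03039 M.
Ka(CH3NH3+) = Kw/Kb = 1.0e-14 / 4.4 x 10^-4 = 2.27e-11.
[H^+] = sqrt(Ka x [CH3NH3+]) = sqrt(2.27e-11 x 0.03039) = 8.31e-7 M.
pH = -log(8.31e-7) = 6.08.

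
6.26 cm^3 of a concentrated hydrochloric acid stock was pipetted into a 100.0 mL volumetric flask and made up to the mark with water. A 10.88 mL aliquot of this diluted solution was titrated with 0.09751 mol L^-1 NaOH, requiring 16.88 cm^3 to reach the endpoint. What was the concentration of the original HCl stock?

n(NaOH) = 0.09751 x 0.01688 = 0.001646 mol.
n(HCl) in the aliquot = 0.001646 mol.
[diluted HCl] = 0.001646 / 0.01088 = 0.1513 M.
Dilution factor = 100.0/6.260 = 15.97, so [stock] = 0.1513 x 15.97 = 2.42 M.

2.42 M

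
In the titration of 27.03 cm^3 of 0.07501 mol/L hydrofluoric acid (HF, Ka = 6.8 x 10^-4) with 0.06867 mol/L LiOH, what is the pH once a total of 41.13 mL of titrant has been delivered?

n(acid) = 0.07501 x 0.02703 = 0.002028 mol; n(LiOH) added = 0.06867 x 0.04113 = 0.002824 mol.
Base is in excess by 0.002824 - 0.002028 = 0.0007969 mol in a total volume of 0.06816 L.
[OH^-] = 0.0007969/0.06816 = 0.01169 M, so pOH = 1.93 and pH = 14.00 - 1.93 = 12.07.

12.07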